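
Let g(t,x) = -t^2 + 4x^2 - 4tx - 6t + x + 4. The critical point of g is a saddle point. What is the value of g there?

∂g/∂t = -2t - 4x - 6 = 0 and ∂g/∂x = -4t + 8x + 1 = 0, so (t, x) = (-11/8, -13/16).
The Hessian has g_{tt} = -2, g_{xx} = 8, g_{tx} = -4, giving D = -32 < 0, so the point is a saddle point.
g(-11/8, -13/16) = 247/32.

247/32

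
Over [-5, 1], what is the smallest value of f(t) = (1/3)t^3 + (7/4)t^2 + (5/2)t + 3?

-89/12

f'(t) = t^2 + (7/2)t + 5/2, which vanishes at t = -5/2 and t = -1.
Compare values at every candidate in [-5, 1]: f(-5) = -89/12, f(-5/2) = 119/48, f(-1) = 23/12, f(1) = 91/12.
Hence the absolute minimum is -89/12 at t = -5.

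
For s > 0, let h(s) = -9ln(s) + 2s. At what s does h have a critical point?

9/2

h'(s) = -9/s + 2 = 0 gives s = 9/2.
h''(s) = 9/s², which is positive for s > 0, so this is a local minimum.
h(9/2) = -9·ln(9/2) + 9 ≈ -4.5367.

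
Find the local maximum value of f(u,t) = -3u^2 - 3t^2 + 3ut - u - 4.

-35/9

∂f/∂u = -6u + 3t - 1 = 0 and ∂f/∂t = 3u - 6t = 0, so (u, t) = (-2/9, -1/9).
The Hessian has f_{uu} = -6, f_{tt} = -6, f_{ut} = 3, giving D = 27 > 0 with f_{uu} < 0, so the point is a local maximum.
f(-2/9, -1/9) = -35/9.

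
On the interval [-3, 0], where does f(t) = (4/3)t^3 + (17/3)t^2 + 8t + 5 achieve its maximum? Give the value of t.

f'(t) = 4t^2 + (34/3)t + 8, which vanishes at t = -3/2 and t = -4/3.
Candidates: f(-3) = -4, f(-3/2) = 5/4, f(-4/3) = 101/81, f(0) = 5.
So the maximum is f(0) = 5.

0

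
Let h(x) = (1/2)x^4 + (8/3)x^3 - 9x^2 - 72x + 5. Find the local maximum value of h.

217/2

h'(x) = 2x^3 + 8x^2 - 18x - 72 = 0 at x = -4, -3, 3.
Since h''(x) = 6x^2 + 16x - 18, we get h''(-4) = 14 > 0 ⇒ local minimum; h''(-3) = -12 < 0 ⇒ local maximum; h''(3) = 84 > 0 ⇒ local minimum.
So the local maximum value is h(-3) = 217/2.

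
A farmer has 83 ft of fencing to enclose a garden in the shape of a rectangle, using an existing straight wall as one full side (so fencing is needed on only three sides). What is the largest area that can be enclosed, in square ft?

Let the sides perpendicular to the wall have length x and the parallel side y, so 2x + y = 83 and the area is A = xy = x(83 − 2x).
A'(x) = 83 − 4x = 0 gives x = 83/4, and A''(x) = −4 < 0 confirms a maximum.
Then y = 83 − 2·83/4 = 83/2 and A = 6889/8.

6889/8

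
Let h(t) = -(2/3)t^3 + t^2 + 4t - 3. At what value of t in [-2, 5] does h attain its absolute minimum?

5

The derivative is -2t^2 + 2t + 4, which vanishes at t = -1 and t = 2.
Candidates: h(-2) = -5/3; h(-1) = -16/3; h(2) = 11/3; h(5) = -124/3.
So the minimum is h(5) = -124/3.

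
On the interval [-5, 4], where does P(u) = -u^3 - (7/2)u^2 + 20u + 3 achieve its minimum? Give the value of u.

-4

P'(u) = -3u^2 - 7u + 20, which vanishes at u = -4 and u = 5/3.
Evaluating at the critical points and endpoints: P(-5) = -119/2,  P(-4) = -69,  P(5/3) = 1187/54,  P(4) = -37.
The minimum over the interval is -69, attained at u = -4.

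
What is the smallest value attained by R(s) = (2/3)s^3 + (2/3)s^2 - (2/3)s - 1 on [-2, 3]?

-7/3

R'(s) = 2s^2 + (4/3)s - 2/3, which vanishes at s = -1 and s = 1/3.
Evaluating at the critical points and endpoints: R(-2) = -7/3; R(-1) = -1/3; R(1/3) = -91/81; R(3) = 21.
Hence the absolute minimum is -7/3 at s = -2.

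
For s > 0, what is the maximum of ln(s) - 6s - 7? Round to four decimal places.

-9.7918

R'(s) = 1/s − 6 = 0 gives s = 1/6.
R''(s) = -1/s², which is negative for s > 0, so this is a local maximum.
R(1/6) = 1·ln(1/6) - 1 - 7 ≈ -9.7918.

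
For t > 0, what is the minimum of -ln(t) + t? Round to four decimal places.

1.0000

R'(t) = -1/t + 1 = 0 gives t = 1.
R''(t) = 1/t², which is positive for t > 0, so this is a local minimum.
R(1) = -1·ln(1) + 1 ≈ 1.0000.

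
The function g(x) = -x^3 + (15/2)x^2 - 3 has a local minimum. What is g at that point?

g'(x) = -3x^2 + 15x. Setting g'(x) = 0 gives x ∈ {0, 5}.
Since g''(x) = -6x + 15, we get g''(0) = 15 > 0 ⇒ local minimum; g''(5) = -15 < 0 ⇒ local maximum.
The local minimum is g(0) = -3.

-3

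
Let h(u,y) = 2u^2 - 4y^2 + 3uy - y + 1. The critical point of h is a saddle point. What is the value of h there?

∂h/∂u = 4u + 3y = 0 and ∂h/∂y = 3u - 8y - 1 = 0, so (u, y) = (3/41, -4/41).
The Hessian has h_{uu} = 4, h_{yy} = -8, h_{uy} = 3, giving D = -41 < 0, so the point is a saddle point.
h(3/41, -4/41) = 43/41.

43/41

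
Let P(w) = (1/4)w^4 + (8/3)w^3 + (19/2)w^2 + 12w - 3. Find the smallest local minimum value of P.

Critical points: P'(w) = w^3 + 8w^2 + 19w + 12 vanishes at w = -4, -3, -1.
Second-derivative test with P''(w) = 3w^2 + 16w + 19: P''(-4) = 3 > 0 ⇒ local minimum; P''(-3) = -2 < 0 ⇒ local maximum; P''(-1) = 6 > 0 ⇒ local minimum.
Thus P has its smallest local minimum at w = -1, with value -95/12.

-95/12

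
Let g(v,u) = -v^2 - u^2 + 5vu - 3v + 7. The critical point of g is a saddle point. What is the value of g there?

46/7

∂g/∂v = -2v + 5u - 3 = 0 and ∂g/∂u = 5v - 2u = 0, so (v, u) = (2/7, 5/7).
The Hessian has g_{vv} = -2, g_{uu} = -2, g_{vu} = 5, giving D = -21 < 0, so the point is a saddle point.
g(2/7, 5/7) = 46/7.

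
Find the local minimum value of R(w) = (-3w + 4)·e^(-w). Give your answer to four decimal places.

-0.2909

R'(w) = (-3)·e^(-w) + (-3w + 4)·(-1)·e^(-w) = (3w - 7)·e^(-w). Since e^(-w) > 0, the only critical point is w = 7/3.
R''(7/3) has the same sign as 3 > 0, so this is a local minimum.
R(7/3) = (-3)·e^(-7/3) ≈ -0.2909.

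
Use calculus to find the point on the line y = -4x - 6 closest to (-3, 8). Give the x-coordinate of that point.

Minimize D(x)^2 = (x + 3)^2 + (-4x - 14)^2.
d/dx[D^2] = 2(x + 3) + 2·(-4)·(-4x - 14) = 0 ⇒ x = -59/17.
Then y = 134/17 and the distance is √(4/17) ≈ 0.4851.

-59/17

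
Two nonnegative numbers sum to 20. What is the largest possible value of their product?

100

With x + y = 20, the product is P(x) = x(20 − x).
P'(x) = 20 − 2x = 0 gives x = 10; P'' = −2 < 0, so this is the maximum.
P = 10·10 = 100.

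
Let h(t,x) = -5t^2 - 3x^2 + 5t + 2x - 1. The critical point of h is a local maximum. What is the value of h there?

∂h/∂t = -10t + 5 = 0 and ∂h/∂x = -6x + 2 = 0, so (t, x) = (1/2, 1/3).
The Hessian has h_{tt} = -10, h_{xx} = -6, h_{tx} = 0, giving D = 60 > 0 with h_{tt} < 0, so the point is a local maximum.
h(1/2, 1/3) = 7/12.

7/12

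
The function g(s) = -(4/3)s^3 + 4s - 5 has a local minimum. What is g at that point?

-23/3

Critical points: g'(s) = -4s^2 + 4 vanishes at s = -1, 1.
g''(s) = -8s. g''(-1) = 8 > 0 ⇒ local minimum; g''(1) = -8 < 0 ⇒ local maximum.
The local minimum is g(-1) = -23/3.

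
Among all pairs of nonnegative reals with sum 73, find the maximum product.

With x + y = 73, the product is P(x) = x(73 − x).
P'(x) = 73 − 2x = 0 gives x = 73/2; P'' = −2 < 0, so this is the maximum.
P = 73/2·73/2 = 5329/4.

5329/4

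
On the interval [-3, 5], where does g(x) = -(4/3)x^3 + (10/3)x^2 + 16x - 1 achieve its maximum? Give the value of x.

g'(x) = -4x^2 + (20/3)x + 16, which vanishes at x = -4/3 and x = 3.
Evaluating at the critical points and endpoints: g(-3) = 17; g(-4/3) = -1073/81; g(3) = 41; g(5) = -13/3.
So the maximum is g(3) = 41.

3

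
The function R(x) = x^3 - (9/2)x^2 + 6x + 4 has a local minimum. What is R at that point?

R'(x) = 3x^2 - 9x + 6. Setting R'(x) = 0 gives x ∈ {1, 2}.
Second-derivative test with R''(x) = 6x - 9: R''(1) = -3 < 0 ⇒ local maximum; R''(2) = 3 > 0 ⇒ local minimum.
Thus R has its local minimum at x = 2, with value 6.

6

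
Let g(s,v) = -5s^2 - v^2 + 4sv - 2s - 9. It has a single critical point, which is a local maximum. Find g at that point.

-8

∂g/∂s = -10s + 4v - 2 = 0 and ∂g/∂v = 4s - 2v = 0, so (s, v) = (-1, -2).
The Hessian has g_{ss} = -10, g_{vv} = -2, g_{sv} = 4, giving D = 4 > 0 with g_{ss} < 0, so the point is a local maximum.
g(-1, -2) = -8.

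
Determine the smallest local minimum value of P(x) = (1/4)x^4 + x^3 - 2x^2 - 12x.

P'(x) = x^3 + 3x^2 - 4x - 12. Setting P'(x) = 0 gives x ∈ {-3, -2, 2}.
Since P''(x) = 3x^2 + 6x - 4, we get P''(-3) = 5 > 0 ⇒ local minimum; P''(-2) = -4 < 0 ⇒ local maximum; P''(2) = 20 > 0 ⇒ local minimum.
So the smallest local minimum value is P(2) = -20.

-20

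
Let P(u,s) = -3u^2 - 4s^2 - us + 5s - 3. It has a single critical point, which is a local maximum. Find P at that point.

-66/47

∂P/∂u = -6u - s = 0 and ∂P/∂s = -u - 8s + 5 = 0, so (u, s) = (-5/47, 30/47).
The Hessian has P_{uu} = -6, P_{ss} = -8, P_{us} = -1, giving D = 47 > 0 with P_{uu} < 0, so the point is a local maximum.
P(-5/47, 30/47) = -66/47.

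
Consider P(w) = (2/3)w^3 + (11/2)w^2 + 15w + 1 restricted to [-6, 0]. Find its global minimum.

-35

Differentiating, P'(w) = 2w^2 + 11w + 15; which vanishes at w = -3 and w = -5/2.
Compare values at every candidate in [-6, 0]: P(-6) = -35; P(-3) = -25/2; P(-5/2) = -301/24; P(0) = 1.
Hence the absolute minimum is -35 at w = -6.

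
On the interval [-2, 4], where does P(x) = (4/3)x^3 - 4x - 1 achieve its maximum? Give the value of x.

4

Differentiating, P'(x) = 4x^2 - 4; which vanishes at x = -1 and x = 1.
Compare values at every candidate in [-2, 4]: P(-2) = -11/3,  P(-1) = 5/3,  P(1) = -11/3,  P(4) = 205/3.
The maximum over the interval is 205/3, attained at x = 4.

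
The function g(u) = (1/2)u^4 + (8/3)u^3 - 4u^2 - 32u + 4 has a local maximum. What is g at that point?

116/3

g'(u) = 2u^3 + 8u^2 - 8u - 32. Setting g'(u) = 0 gives u ∈ {-4, -2, 2}.
Since g''(u) = 6u^2 + 16u - 8, we get g''(-4) = 24 > 0 ⇒ local minimum; g''(-2) = -16 < 0 ⇒ local maximum; g''(2) = 48 > 0 ⇒ local minimum.
So the local maximum value is g(-2) = 116/3.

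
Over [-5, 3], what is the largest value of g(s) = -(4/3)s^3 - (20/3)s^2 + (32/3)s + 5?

709/81

g'(s) = -4s^2 - (40/3)s + 32/3, which vanishes at s = -4 and s = 2/3.
Candidates: g(-5) = -145/3, g(-4) = -59, g(2/3) = 709/81, g(3) = -59.
The maximum over the interval is 709/81, attained at s = 2/3.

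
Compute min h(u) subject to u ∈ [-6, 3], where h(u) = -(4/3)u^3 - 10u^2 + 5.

Differentiating, h'(u) = -4u^2 - 20u; which vanishes at u = -5 and u = 0.
Evaluating at the critical points and endpoints: h(-6) = -67, h(-5) = -235/3, h(0) = 5, h(3) = -121.
So the minimum is h(3) = -121.

-121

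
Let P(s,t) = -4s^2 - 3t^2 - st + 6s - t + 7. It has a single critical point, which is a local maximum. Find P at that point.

447/47

∂P/∂s = -8s - t + 6 = 0 and ∂P/∂t = -s - 6t - 1 = 0, so (s, t) = (37/47, -14/47).
The Hessian has P_{ss} = -8, P_{tt} = -6, P_{st} = -1, giving D = 47 > 0 with P_{ss} < 0, so the point is a local maximum.
P(37/47, -14/47) = 447/47.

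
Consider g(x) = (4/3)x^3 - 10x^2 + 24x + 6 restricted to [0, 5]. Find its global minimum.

6

Differentiating, g'(x) = 4x^2 - 20x + 24; which vanishes at x = 2 and x = 3.
Candidates: g(0) = 6, g(2) = 74/3, g(3) = 24, g(5) = 128/3.
So the minimum is g(0) = 6.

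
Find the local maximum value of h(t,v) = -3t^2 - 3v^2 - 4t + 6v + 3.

22/3

∂h/∂t = -6t - 4 = 0 and ∂h/∂v = -6v + 6 = 0, so (t, v) = (-2/3, 1).
The Hessian has h_{tt} = -6, h_{vv} = -6, h_{tv} = 0, giving D = 36 > 0 with h_{tt} < 0, so the point is a local maximum.
h(-2/3, 1) = 22/3.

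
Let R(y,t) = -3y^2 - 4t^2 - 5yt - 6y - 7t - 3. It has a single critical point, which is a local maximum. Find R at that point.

∂R/∂y = -6y - 5t - 6 = 0 and ∂R/∂t = -5y - 8t - 7 = 0, so (y, t) = (-13/23, -12/23).
The Hessian has R_{yy} = -6, R_{tt} = -8, R_{yt} = -5, giving D = 23 > 0 with R_{yy} < 0, so the point is a local maximum.
R(-13/23, -12/23) = 12/23.

12/23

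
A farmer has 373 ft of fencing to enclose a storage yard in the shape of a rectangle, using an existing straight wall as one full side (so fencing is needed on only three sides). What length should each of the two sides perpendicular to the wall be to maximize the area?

Let the sides perpendicular to the wall have length x and the parallel side y, so 2x + y = 373 and the area is A = xy = x(373 − 2x).
A'(x) = 373 − 4x = 0 gives x = 373/4, and A''(x) = −4 < 0 confirms a maximum.
Then y = 373 − 2·373/4 = 373/2 and A = 139129/8.

373/4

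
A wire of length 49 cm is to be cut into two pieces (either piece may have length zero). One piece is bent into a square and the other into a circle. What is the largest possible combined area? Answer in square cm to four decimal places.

191.0655

Let x be the length used for the square. Square side x/4; circle radius (49−x)/(2π).
A(x) = (x/4)² + π·((49−x)/(2π))² = x²/16 + (49−x)²/(4π) for 0 ≤ x ≤ 49. A'(x) = x/8 − (49−x)/(2π) = 0 gives x = 4·49/(π+4) ≈ 27.4449.
A'' > 0, so the interior critical point is a minimum; the maximum is at an endpoint. A(0) = 191.0655 and A(49) = 150.0625, so the largest area is 191.0655.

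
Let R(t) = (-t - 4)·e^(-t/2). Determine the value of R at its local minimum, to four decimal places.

By the product rule, R'(t) = ((1/2)t + 1)·e^(-t/2). Since e^(-t/2) > 0, the only critical point is t = -2.
R''(-2) has the same sign as 1/2 > 0, so this is a local minimum.
R(-2) = (-2)·e^(1) ≈ -5.4366.

-5.4366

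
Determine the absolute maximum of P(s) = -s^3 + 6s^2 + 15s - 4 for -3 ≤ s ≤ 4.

P'(s) = -3s^2 + 12s + 15, whose only zero in [-3, 4] is s = -1.
Compare values at every candidate in [-3, 4]: P(-3) = 32; P(-1) = -12; P(4) = 88.
Hence the absolute maximum is 88 at s = 4.

88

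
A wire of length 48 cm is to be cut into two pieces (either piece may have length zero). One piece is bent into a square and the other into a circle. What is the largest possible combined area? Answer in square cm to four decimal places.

Let x be the length used for the square. Square side x/4; circle radius (48−x)/(2π).
A(x) = (x/4)² + π·((48−x)/(2π))² = x²/16 + (48−x)²/(4π) for 0 ≤ x ≤ 48. A'(x) = x/8 − (48−x)/(2π) = 0 gives x = 4·48/(π+4) ≈ 26.8848.
A'' > 0, so the interior critical point is a minimum; the maximum is at an endpoint. A(0) = 183.3465 and A(48) = 144.0000, so the largest area is 183.3465.

183.3465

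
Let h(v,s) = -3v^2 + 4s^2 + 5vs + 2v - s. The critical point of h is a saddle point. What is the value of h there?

∂h/∂v = -6v + 5s + 2 = 0 and ∂h/∂s = 5v + 8s - 1 = 0, so (v, s) = (21/73, -4/73).
The Hessian has h_{vv} = -6, h_{ss} = 8, h_{vs} = 5, giving D = -73 < 0, so the point is a saddle point.
h(21/73, -4/73) = 23/73.

23/73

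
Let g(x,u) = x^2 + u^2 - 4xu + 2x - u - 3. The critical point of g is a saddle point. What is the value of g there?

-13/4

∂g/∂x = 2x - 4u + 2 = 0 and ∂g/∂u = -4x + 2u - 1 = 0, so (x, u) = (0, 1/2).
The Hessian has g_{xx} = 2, g_{uu} = 2, g_{xu} = -4, giving D = -12 < 0, so the point is a saddle point.
g(0, 1/2) = -13/4.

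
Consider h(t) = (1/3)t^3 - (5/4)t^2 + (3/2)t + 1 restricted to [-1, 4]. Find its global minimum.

Differentiating, h'(t) = t^2 - (5/2)t + 3/2; which vanishes at t = 1 and t = 3/2.
Evaluating at the critical points and endpoints: h(-1) = -25/12, h(1) = 19/12, h(3/2) = 25/16, h(4) = 25/3.
So the minimum is h(-1) = -25/12.

-25/12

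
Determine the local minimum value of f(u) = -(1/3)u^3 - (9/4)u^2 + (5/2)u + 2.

-301/12

f'(u) = -u^2 - (9/2)u + 5/2 = 0 at u = -5, 1/2.
Since f''(u) = -2u - 9/2, we get f''(-5) = 11/2 > 0 ⇒ local minimum; f''(1/2) = -11/2 < 0 ⇒ local maximum.
The local minimum is f(-5) = -301/12.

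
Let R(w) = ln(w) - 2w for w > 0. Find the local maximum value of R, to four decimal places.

-1.6931

R'(w) = 1/w − 2 = 0 gives w = 1/2.
R''(w) = -1/w², which is negative for w > 0, so this is a local maximum.
R(1/2) = 1·ln(1/2) - 1 ≈ -1.6931.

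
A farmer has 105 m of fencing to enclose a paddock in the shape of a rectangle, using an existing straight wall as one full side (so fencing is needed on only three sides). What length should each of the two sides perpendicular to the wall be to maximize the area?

105/4

Let the sides perpendicular to the wall have length x and the parallel side y, so 2x + y = 105 and the area is A = xy = x(105 − 2x).
A'(x) = 105 − 4x = 0 gives x = 105/4, and A''(x) = −4 < 0 confirms a maximum.
Then y = 105 − 2·105/4 = 105/2 and A = 11025/8.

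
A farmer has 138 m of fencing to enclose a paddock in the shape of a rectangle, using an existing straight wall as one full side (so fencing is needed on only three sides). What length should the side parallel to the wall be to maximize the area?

69

Let the sides perpendicular to the wall have length x and the parallel side y, so 2x + y = 138 and the area is A = xy = x(138 − 2x).
A'(x) = 138 − 4x = 0 gives x = 69/2, and A''(x) = −4 < 0 confirms a maximum.
Then y = 138 − 2·69/2 = 69 and A = 4761/2.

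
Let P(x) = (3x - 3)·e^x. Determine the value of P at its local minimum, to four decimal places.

P'(x) = 3·e^x + (3x - 3)·1·e^x = (3x)·e^x. Since e^x > 0, the only critical point is x = 0.
P''(0) has the same sign as 3 > 0, so this is a local minimum.
P(0) = (-3)·e^(0) ≈ -3.0000.

-3.0000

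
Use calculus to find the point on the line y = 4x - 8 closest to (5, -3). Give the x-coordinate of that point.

Minimize D(x)^2 = (x - 5)^2 + (4x - 5)^2.
d/dx[D^2] = 2(x - 5) + 2·4·(4x - 5) = 0 ⇒ x = 25/17.
Then y = -36/17 and the distance is √(225/17) ≈ 3.6380.

25/17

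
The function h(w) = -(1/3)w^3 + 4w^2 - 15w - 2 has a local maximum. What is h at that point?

h'(w) = -w^2 + 8w - 15. Setting h'(w) = 0 gives w ∈ {3, 5}.
Since h''(w) = -2w + 8, we get h''(3) = 2 > 0 ⇒ local minimum; h''(5) = -2 < 0 ⇒ local maximum.
Thus h has its local maximum at w = 5, with value -56/3.

-56/3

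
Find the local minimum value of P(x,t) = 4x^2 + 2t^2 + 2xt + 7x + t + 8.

34/7

∂P/∂x = 8x + 2t + 7 = 0 and ∂P/∂t = 2x + 4t + 1 = 0, so (x, t) = (-13/14, 3/14).
The Hessian has P_{xx} = 8, P_{tt} = 4, P_{xt} = 2, giving D = 28 > 0 with P_{xx} > 0, so the point is a local minimum.
P(-13/14, 3/14) = 34/7.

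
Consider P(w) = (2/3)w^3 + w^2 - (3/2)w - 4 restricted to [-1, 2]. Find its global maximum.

Differentiating, P'(w) = 2w^2 + 2w - 3/2; whose only zero in [-1, 2] is w = 1/2.
Compare values at every candidate in [-1, 2]: P(-1) = -13/6; P(1/2) = -53/12; P(2) = 7/3.
Hence the absolute maximum is 7/3 at w = 2.

7/3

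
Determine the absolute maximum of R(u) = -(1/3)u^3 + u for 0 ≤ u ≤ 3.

Differentiating, R'(u) = -u^2 + 1; whose only zero in [0, 3] is u = 1.
Compare values at every candidate in [0, 3]: R(0) = 0, R(1) = 2/3, R(3) = -6.
The maximum over the interval is 2/3, attained at u = 1.

2/3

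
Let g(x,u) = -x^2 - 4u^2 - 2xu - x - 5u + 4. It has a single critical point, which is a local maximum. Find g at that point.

67/12

∂g/∂x = -2x - 2u - 1 = 0 and ∂g/∂u = -2x - 8u - 5 = 0, so (x, u) = (1/6, -2/3).
The Hessian has g_{xx} = -2, g_{uu} = -8, g_{xu} = -2, giving D = 12 > 0 with g_{xx} < 0, so the point is a local maximum.
g(1/6, -2/3) = 67/12.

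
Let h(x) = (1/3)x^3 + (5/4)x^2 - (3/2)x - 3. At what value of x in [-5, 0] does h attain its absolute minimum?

-5

Differentiating, h'(x) = x^2 + (5/2)x - 3/2; whose only zero in [-5, 0] is x = -3.
Compare values at every candidate in [-5, 0]: h(-5) = -71/12,  h(-3) = 15/4,  h(0) = -3.
Hence the absolute minimum is -71/12 at x = -5.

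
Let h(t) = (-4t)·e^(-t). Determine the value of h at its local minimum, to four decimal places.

h'(t) = (-4)·e^(-t) + (-4t)·(-1)·e^(-t) = (4t - 4)·e^(-t). Since e^(-t) > 0, the only critical point is t = 1.
h''(1) has the same sign as 4 > 0, so this is a local minimum.
h(1) = (-4)·e^(-1) ≈ -1.4715.

-1.4715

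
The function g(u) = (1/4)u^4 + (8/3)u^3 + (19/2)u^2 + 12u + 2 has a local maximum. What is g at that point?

g'(u) = u^3 + 8u^2 + 19u + 12. Setting g'(u) = 0 gives u ∈ {-4, -3, -1}.
Since g''(u) = 3u^2 + 16u + 19, we get g''(-4) = 3 > 0 ⇒ local minimum; g''(-3) = -2 < 0 ⇒ local maximum; g''(-1) = 6 > 0 ⇒ local minimum.
The local maximum is g(-3) = -1/4.

-1/4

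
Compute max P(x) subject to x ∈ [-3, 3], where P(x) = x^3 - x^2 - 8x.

176/27

The derivative is 3x^2 - 2x - 8, which vanishes at x = -4/3 and x = 2.
Compare values at every candidate in [-3, 3]: P(-3) = -12,  P(-4/3) = 176/27,  P(2) = -12,  P(3) = -6.
Hence the absolute maximum is 176/27 at x = -4/3.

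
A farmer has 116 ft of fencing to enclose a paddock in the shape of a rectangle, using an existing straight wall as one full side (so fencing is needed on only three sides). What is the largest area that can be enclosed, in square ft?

1682

Let the sides perpendicular to the wall have length x and the parallel side y, so 2x + y = 116 and the area is A = xy = x(116 − 2x).
A'(x) = 116 − 4x = 0 gives x = 29, and A''(x) = −4 < 0 confirms a maximum.
Then y = 116 − 2·29 = 58 and A = 1682.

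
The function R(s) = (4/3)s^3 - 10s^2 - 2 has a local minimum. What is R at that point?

-256/3

R'(s) = 4s^2 - 20s. Setting R'(s) = 0 gives s ∈ {0, 5}.
Since R''(s) = 8s - 20, we get R''(0) = -20 < 0 ⇒ local maximum; R''(5) = 20 > 0 ⇒ local minimum.
So the local minimum value is R(5) = -256/3.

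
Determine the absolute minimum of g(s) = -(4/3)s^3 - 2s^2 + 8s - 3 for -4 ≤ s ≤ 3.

g'(s) = -4s^2 - 4s + 8, which vanishes at s = -2 and s = 1.
Candidates: g(-4) = 55/3,  g(-2) = -49/3,  g(1) = 5/3,  g(3) = -33.
Hence the absolute minimum is -33 at s = 3.

-33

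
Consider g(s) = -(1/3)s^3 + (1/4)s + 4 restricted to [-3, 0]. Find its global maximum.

49/4

Differentiating, g'(s) = -s^2 + 1/4; whose only zero in [-3, 0] is s = -1/2.
Compare values at every candidate in [-3, 0]: g(-3) = 49/4,  g(-1/2) = 47/12,  g(0) = 4.
Hence the absolute maximum is 49/4 at s = -3.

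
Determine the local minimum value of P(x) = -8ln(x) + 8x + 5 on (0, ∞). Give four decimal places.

13.0000

P'(x) = -8/x + 8 = 0 gives x = 1.
P''(x) = 8/x², which is positive for x > 0, so this is a local minimum.
P(1) = -8·ln(1) + 8 + 5 ≈ 13.0000.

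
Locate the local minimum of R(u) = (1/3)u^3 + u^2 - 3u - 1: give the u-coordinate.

1

R'(u) = u^2 + 2u - 3. Setting R'(u) = 0 gives u ∈ {-3, 1}.
Since R''(u) = 2u + 2, we get R''(-3) = -4 < 0 ⇒ local maximum; R''(1) = 4 > 0 ⇒ local minimum.
Thus R has its local minimum at u = 1, with value -8/3.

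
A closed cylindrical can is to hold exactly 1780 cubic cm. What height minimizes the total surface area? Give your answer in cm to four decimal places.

With radius r and height h, πr²h = 1780 so h = 1780/(πr²), and S(r) = 2πr² + 2πrh = 2πr² + 2·1780/r.
S'(r) = 4πr − 2·1780/r² = 0 ⇒ r³ = 1780/(2π), so r ≈ 6.5677 and h = 2r ≈ 13.1354.
S''(r) = 4π + 4·1780/r³ > 0, so this is the minimum; S ≈ 813.0699.

13.1354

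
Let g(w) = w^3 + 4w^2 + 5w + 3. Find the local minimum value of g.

1

Critical points: g'(w) = 3w^2 + 8w + 5 vanishes at w = -5/3, -1.
Second-derivative test with g''(w) = 6w + 8: g''(-5/3) = -2 < 0 ⇒ local maximum; g''(-1) = 2 > 0 ⇒ local minimum.
The local minimum is g(-1) = 1.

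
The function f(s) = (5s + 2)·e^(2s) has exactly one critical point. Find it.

-9/10

f'(s) = 5·e^(2s) + (5s + 2)·2·e^(2s) = (10s + 9)·e^(2s). Since e^(2s) > 0, the only critical point is s = -9/10.
f''(-9/10) has the same sign as 10 > 0, so this is a local minimum.
f(-9/10) = (-5/2)·e^(-9/5) ≈ -0.4132.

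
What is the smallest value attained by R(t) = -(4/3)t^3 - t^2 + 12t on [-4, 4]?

Differentiating, R'(t) = -4t^2 - 2t + 12; which vanishes at t = -2 and t = 3/2.
Candidates: R(-4) = 64/3, R(-2) = -52/3, R(3/2) = 45/4, R(4) = -160/3.
Hence the absolute minimum is -160/3 at t = 4.

-160/3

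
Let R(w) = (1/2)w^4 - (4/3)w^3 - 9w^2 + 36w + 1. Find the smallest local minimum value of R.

Critical points: R'(w) = 2w^3 - 4w^2 - 18w + 36 vanishes at w = -3, 2, 3.
R''(w) = 6w^2 - 8w - 18. R''(-3) = 60 > 0 ⇒ local minimum; R''(2) = -10 < 0 ⇒ local maximum; R''(3) = 12 > 0 ⇒ local minimum.
The smallest local minimum is R(-3) = -223/2.

-223/2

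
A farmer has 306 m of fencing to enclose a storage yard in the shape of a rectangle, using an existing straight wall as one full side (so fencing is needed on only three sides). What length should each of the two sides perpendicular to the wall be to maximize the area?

153/2

Let the sides perpendicular to the wall have length x and the parallel side y, so 2x + y = 306 and the area is A = xy = x(306 − 2x).
A'(x) = 306 − 4x = 0 gives x = 153/2, and A''(x) = −4 < 0 confirms a maximum.
Then y = 306 − 2·153/2 = 153 and A = 23409/2.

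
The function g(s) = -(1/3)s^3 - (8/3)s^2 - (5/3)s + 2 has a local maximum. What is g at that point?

184/81

Critical points: g'(s) = -s^2 - (16/3)s - 5/3 vanishes at s = -5, -1/3.
Since g''(s) = -2s - 16/3, we get g''(-5) = 14/3 > 0 ⇒ local minimum; g''(-1/3) = -14/3 < 0 ⇒ local maximum.
The local maximum is g(-1/3) = 184/81.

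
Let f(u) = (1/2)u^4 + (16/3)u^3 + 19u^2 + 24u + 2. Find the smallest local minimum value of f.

-47/6

Critical points: f'(u) = 2u^3 + 16u^2 + 38u + 24 vanishes at u = -4, -3, -1.
f''(u) = 6u^2 + 32u + 38. f''(-4) = 6 > 0 ⇒ local minimum; f''(-3) = -4 < 0 ⇒ local maximum; f''(-1) = 12 > 0 ⇒ local minimum.
The smallest local minimum is f(-1) = -47/6.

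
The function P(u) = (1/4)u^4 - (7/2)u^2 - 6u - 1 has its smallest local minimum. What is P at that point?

-121/4

P'(u) = u^3 - 7u - 6 = 0 at u = -2, -1, 3.
Since P''(u) = 3u^2 - 7, we get P''(-2) = 5 > 0 ⇒ local minimum; P''(-1) = -4 < 0 ⇒ local maximum; P''(3) = 20 > 0 ⇒ local minimum.
The smallest local minimum is P(3) = -121/4.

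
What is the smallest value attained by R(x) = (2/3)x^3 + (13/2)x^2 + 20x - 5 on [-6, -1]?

-35

The derivative is 2x^2 + 13x + 20, which vanishes at x = -4 and x = -5/2.
Compare values at every candidate in [-6, -1]: R(-6) = -35, R(-4) = -71/3, R(-5/2) = -595/24, R(-1) = -115/6.
So the minimum is R(-6) = -35.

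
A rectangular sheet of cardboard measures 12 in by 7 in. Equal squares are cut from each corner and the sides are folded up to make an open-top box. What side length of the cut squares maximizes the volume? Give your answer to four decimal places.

With cut size x, the volume is V(x) = x(12 − 2x)(7 − 2x) for 0 < x < 3.5.
V'(x) = 12x^2 − 76x + 84. Setting V'(x) = 0 gives x ≈ 1.4266 (the root in (0, 3.5)).
V''(x) = 24x − 76 is negative there, so this is the maximum; V ≈ 54.1109.

1.4266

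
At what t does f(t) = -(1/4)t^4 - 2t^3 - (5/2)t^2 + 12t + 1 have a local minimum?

f'(t) = -t^3 - 6t^2 - 5t + 12. Setting f'(t) = 0 gives t ∈ {-4, -3, 1}.
f''(t) = -3t^2 - 12t - 5. f''(-4) = -5 < 0 ⇒ local maximum; f''(-3) = 4 > 0 ⇒ local minimum; f''(1) = -20 < 0 ⇒ local maximum.
The local minimum is f(-3) = -95/4.

-3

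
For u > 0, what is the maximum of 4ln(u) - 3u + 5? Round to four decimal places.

f'(u) = 4/u − 3 = 0 gives u = 4/3.
f''(u) = -4/u², which is negative for u > 0, so this is a local maximum.
f(4/3) = 4·ln(4/3) - 4 + 5 ≈ 2.1507.

2.1507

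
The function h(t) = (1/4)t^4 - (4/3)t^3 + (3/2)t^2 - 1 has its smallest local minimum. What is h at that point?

-13/4

h'(t) = t^3 - 4t^2 + 3t. Setting h'(t) = 0 gives t ∈ {0, 1, 3}.
Since h''(t) = 3t^2 - 8t + 3, we get h''(0) = 3 > 0 ⇒ local minimum; h''(1) = -2 < 0 ⇒ local maximum; h''(3) = 6 > 0 ⇒ local minimum.
So the smallest local minimum value is h(3) = -13/4.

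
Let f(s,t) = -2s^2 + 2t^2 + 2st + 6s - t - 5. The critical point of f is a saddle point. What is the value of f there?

∂f/∂s = -4s + 2t + 6 = 0 and ∂f/∂t = 2s + 4t - 1 = 0, so (s, t) = (13/10, -2/5).
The Hessian has f_{ss} = -4, f_{tt} = 4, f_{st} = 2, giving D = -20 < 0, so the point is a saddle point.
f(13/10, -2/5) = -9/10.

-9/10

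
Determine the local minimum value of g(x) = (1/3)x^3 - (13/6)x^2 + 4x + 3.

9/2

Critical points: g'(x) = x^2 - (13/3)x + 4 vanishes at x = 4/3, 3.
g''(x) = 2x - 13/3. g''(4/3) = -5/3 < 0 ⇒ local maximum; g''(3) = 5/3 > 0 ⇒ local minimum.
So the local minimum value is g(3) = 9/2.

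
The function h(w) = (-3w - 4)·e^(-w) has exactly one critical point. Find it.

-1/3

Differentiating with the product rule gives h'(w) = (3w + 1)·e^(-w). Since e^(-w) > 0, the only critical point is w = -1/3.
h''(-1/3) has the same sign as 3 > 0, so this is a local minimum.
h(-1/3) = (-3)·e^(1/3) ≈ -4.1868.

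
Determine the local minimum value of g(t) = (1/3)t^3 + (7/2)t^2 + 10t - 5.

-41/3

g'(t) = t^2 + 7t + 10 = 0 at t = -5, -2.
Second-derivative test with g''(t) = 2t + 7: g''(-5) = -3 < 0 ⇒ local maximum; g''(-2) = 3 > 0 ⇒ local minimum.
The local minimum is g(-2) = -41/3.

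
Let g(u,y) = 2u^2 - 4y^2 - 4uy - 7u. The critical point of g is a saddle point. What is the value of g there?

-49/12

∂g/∂u = 4u - 4y - 7 = 0 and ∂g/∂y = -4u - 8y = 0, so (u, y) = (7/6, -7/12).
The Hessian has g_{uu} = 4, g_{yy} = -8, g_{uy} = -4, giving D = -48 < 0, so the point is a saddle point.
g(7/6, -7/12) = -49/12.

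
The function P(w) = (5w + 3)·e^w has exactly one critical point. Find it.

-8/5

Differentiating with the product rule gives P'(w) = (5w + 8)·e^w. Since e^w > 0, the only critical point is w = -8/5.
P''(-8/5) has the same sign as 5 > 0, so this is a local minimum.
P(-8/5) = (-5)·e^(-8/5) ≈ -1.0095.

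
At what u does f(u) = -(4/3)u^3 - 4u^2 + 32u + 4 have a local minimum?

-4

f'(u) = -4u^2 - 8u + 32. Setting f'(u) = 0 gives u ∈ {-4, 2}.
f''(u) = -8u - 8. f''(-4) = 24 > 0 ⇒ local minimum; f''(2) = -24 < 0 ⇒ local maximum.
So the local minimum value is f(-4) = -308/3.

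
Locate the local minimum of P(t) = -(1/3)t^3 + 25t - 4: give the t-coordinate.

-5

P'(t) = -t^2 + 25 = 0 at t = -5, 5.
Second-derivative test with P''(t) = -2t: P''(-5) = 10 > 0 ⇒ local minimum; P''(5) = -10 < 0 ⇒ local maximum.
Thus P has its local minimum at t = -5, with value -262/3.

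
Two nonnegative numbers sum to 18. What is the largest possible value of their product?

81

With x + y = 18, the product is P(x) = x(18 − x).
P'(x) = 18 − 2x = 0 gives x = 9; P'' = −2 < 0, so this is the maximum.
P = 9·9 = 81.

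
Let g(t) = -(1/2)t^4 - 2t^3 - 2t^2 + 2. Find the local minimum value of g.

g'(t) = -2t^3 - 6t^2 - 4t = 0 at t = -2, -1, 0.
Second-derivative test with g''(t) = -6t^2 - 12t - 4: g''(-2) = -4 < 0 ⇒ local maximum; g''(-1) = 2 > 0 ⇒ local minimum; g''(0) = -4 < 0 ⇒ local maximum.
Thus g has its local minimum at t = -1, with value 3/2.

3/2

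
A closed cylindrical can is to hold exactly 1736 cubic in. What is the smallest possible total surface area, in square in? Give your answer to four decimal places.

With radius r and height h, πr²h = 1736 so h = 1736/(πr²), and S(r) = 2πr² + 2πrh = 2πr² + 2·1736/r.
S'(r) = 4πr − 2·1736/r² = 0 ⇒ r³ = 1736/(2π), so r ≈ 6.5131 and h = 2r ≈ 13.0263.
S''(r) = 4π + 4·1736/r³ > 0, so this is the minimum; S ≈ 799.6152.

799.6152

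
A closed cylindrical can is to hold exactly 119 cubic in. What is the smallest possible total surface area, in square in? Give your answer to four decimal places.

133.9304

With radius r and height h, πr²h = 119 so h = 119/(πr²), and S(r) = 2πr² + 2πrh = 2πr² + 2·119/r.
S'(r) = 4πr − 2·119/r² = 0 ⇒ r³ = 119/(2π), so r ≈ 2.6656 and h = 2r ≈ 5.3311.
S''(r) = 4π + 4·119/r³ > 0, so this is the minimum; S ≈ 133.9304.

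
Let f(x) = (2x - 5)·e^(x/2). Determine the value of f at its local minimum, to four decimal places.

By the product rule, f'(x) = (x - 1/2)·e^(x/2). Since e^(x/2) > 0, the only critical point is x = 1/2.
f''(1/2) has the same sign as 1 > 0, so this is a local minimum.
f(1/2) = (-4)·e^(1/4) ≈ -5.1361.

-5.1361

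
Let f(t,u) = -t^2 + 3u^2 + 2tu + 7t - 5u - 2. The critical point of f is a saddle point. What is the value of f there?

∂f/∂t = -2t + 2u + 7 = 0 and ∂f/∂u = 2t + 6u - 5 = 0, so (t, u) = (13/4, -1/4).
The Hessian has f_{tt} = -2, f_{uu} = 6, f_{tu} = 2, giving D = -16 < 0, so the point is a saddle point.
f(13/4, -1/4) = 10.

10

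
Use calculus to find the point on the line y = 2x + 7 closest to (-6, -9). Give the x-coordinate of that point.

-38/5

Minimize D(x)^2 = (x + 6)^2 + (2x + 16)^2.
d/dx[D^2] = 2(x + 6) + 2·2·(2x + 16) = 0 ⇒ x = -38/5.
Then y = -41/5 and the distance is √(16/5) ≈ 1.7889.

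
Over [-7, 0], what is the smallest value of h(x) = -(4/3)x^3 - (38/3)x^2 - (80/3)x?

The derivative is -4x^2 - (76/3)x - 80/3, which vanishes at x = -5 and x = -4/3.
Compare values at every candidate in [-7, 0]: h(-7) = 70/3, h(-5) = -50/3, h(-4/3) = 1312/81, h(0) = 0.
The minimum over the interval is -50/3, attained at x = -5.

-50/3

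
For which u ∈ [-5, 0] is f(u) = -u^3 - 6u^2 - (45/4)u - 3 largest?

The derivative is -3u^2 - 12u - 45/4, which vanishes at u = -5/2 and u = -3/2.
Evaluating at the critical points and endpoints: f(-5) = 113/4; f(-5/2) = 13/4; f(-3/2) = 15/4; f(0) = -3.
So the maximum is f(-5) = 113/4.

-5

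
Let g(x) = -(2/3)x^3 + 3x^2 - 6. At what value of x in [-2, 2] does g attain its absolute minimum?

0

Differentiating, g'(x) = -2x^2 + 6x; whose only zero in [-2, 2] is x = 0.
Candidates: g(-2) = 34/3; g(0) = -6; g(2) = 2/3.
The minimum over the interval is -6, attained at x = 0.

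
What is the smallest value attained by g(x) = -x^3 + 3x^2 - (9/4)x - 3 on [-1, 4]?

Differentiating, g'(x) = -3x^2 + 6x - 9/4; which vanishes at x = 1/2 and x = 3/2.
Evaluating at the critical points and endpoints: g(-1) = 13/4, g(1/2) = -7/2, g(3/2) = -3, g(4) = -28.
The minimum over the interval is -28, attained at x = 4.

-28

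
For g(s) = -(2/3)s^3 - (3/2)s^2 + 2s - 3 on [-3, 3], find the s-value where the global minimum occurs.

Differentiating, g'(s) = -2s^2 - 3s + 2; which vanishes at s = -2 and s = 1/2.
Evaluating at the critical points and endpoints: g(-3) = -9/2,  g(-2) = -23/3,  g(1/2) = -59/24,  g(3) = -57/2.
Hence the absolute minimum is -57/2 at s = 3.

3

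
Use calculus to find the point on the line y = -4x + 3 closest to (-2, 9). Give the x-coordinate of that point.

Minimize D(x)^2 = (x + 2)^2 + (-4x - 6)^2.
d/dx[D^2] = 2(x + 2) + 2·(-4)·(-4x - 6) = 0 ⇒ x = -26/17.
Then y = 155/17 and the distance is √(4/17) ≈ 0.4851.

-26/17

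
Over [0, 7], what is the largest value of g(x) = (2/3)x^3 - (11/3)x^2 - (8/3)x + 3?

100/3

g'(x) = 2x^2 - (22/3)x - 8/3, whose only zero in [0, 7] is x = 4.
Evaluating at the critical points and endpoints: g(0) = 3, g(4) = -71/3, g(7) = 100/3.
So the maximum is g(7) = 100/3.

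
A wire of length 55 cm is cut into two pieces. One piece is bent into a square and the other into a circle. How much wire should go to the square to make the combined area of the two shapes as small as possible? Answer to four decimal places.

Let x be the length used for the square. Square side x/4; circle radius (55−x)/(2π).
A(x) = (x/4)² + π·((55−x)/(2π))² = x²/16 + (55−x)²/(4π) for 0 ≤ x ≤ 55. A'(x) = x/8 − (55−x)/(2π) = 0 gives x = 4·55/(π+4) ≈ 30.8055.
A'' = 1/8 + 1/(2π) > 0, so this gives the minimum combined area; x ≈ 30.8055 cm to the square.

30.8055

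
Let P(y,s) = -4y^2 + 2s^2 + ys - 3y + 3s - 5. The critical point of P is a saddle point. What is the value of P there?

-58/11

∂P/∂y = -8y + s - 3 = 0 and ∂P/∂s = y + 4s + 3 = 0, so (y, s) = (-5/11, -7/11).
The Hessian has P_{yy} = -8, P_{ss} = 4, P_{ys} = 1, giving D = -33 < 0, so the point is a saddle point.
P(-5/11, -7/11) = -58/11.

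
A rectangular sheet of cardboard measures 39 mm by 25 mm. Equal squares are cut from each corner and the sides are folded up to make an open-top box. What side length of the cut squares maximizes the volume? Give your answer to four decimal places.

4.9634

With cut size x, the volume is V(x) = x(39 − 2x)(25 − 2x) for 0 < x < 12.5.
V'(x) = 12x^2 − 256x + 975. Setting V'(x) = 0 gives x ≈ 4.9634 (the root in (0, 12.5)).
V''(x) = 24x − 256 is negative there, so this is the maximum; V ≈ 2175.0917.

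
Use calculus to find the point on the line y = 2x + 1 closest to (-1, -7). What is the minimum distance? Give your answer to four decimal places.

2.6833

Minimize D(x)^2 = (x + 1)^2 + (2x + 8)^2.
d/dx[D^2] = 2(x + 1) + 2·2·(2x + 8) = 0 ⇒ x = -17/5.
Then y = -29/5 and the distance is √(36/5) ≈ 2.6833.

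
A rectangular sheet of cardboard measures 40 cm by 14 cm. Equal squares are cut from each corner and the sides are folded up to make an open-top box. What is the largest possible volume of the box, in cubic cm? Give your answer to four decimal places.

817.3998

With cut size x, the volume is V(x) = x(40 − 2x)(14 − 2x) for 0 < x < 7.
V'(x) = 12x^2 − 216x + 560. Setting V'(x) = 0 gives x ≈ 3.1405 (the root in (0, 7)).
V''(x) = 24x − 216 is negative there, so this is the maximum; V ≈ 817.3998.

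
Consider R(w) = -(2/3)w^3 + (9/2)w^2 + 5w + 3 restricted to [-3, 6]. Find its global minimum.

R'(w) = -2w^2 + 9w + 5, which vanishes at w = -1/2 and w = 5.
Compare values at every candidate in [-3, 6]: R(-3) = 93/2; R(-1/2) = 41/24; R(5) = 343/6; R(6) = 51.
The minimum over the interval is 41/24, attained at w = -1/2.

41/24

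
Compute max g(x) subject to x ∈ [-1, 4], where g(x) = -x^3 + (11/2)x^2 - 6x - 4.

17/2

Differentiating, g'(x) = -3x^2 + 11x - 6; which vanishes at x = 2/3 and x = 3.
Evaluating at the critical points and endpoints: g(-1) = 17/2; g(2/3) = -158/27; g(3) = 1/2; g(4) = -4.
Hence the absolute maximum is 17/2 at x = -1.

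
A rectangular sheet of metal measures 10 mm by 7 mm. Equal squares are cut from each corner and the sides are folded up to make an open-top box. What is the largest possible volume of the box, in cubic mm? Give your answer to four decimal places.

With cut size x, the volume is V(x) = x(10 − 2x)(7 − 2x) for 0 < x < 3.5.
V'(x) = 12x^2 − 68x + 70. Setting V'(x) = 0 gives x ≈ 1.3520 (the root in (0, 3.5)).
V''(x) = 24x − 68 is negative there, so this is the maximum; V ≈ 42.3766.

42.3766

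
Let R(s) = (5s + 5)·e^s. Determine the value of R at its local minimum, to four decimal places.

Differentiating with the product rule gives R'(s) = (5s + 10)·e^s. Since e^s > 0, the only critical point is s = -2.
R''(-2) has the same sign as 5 > 0, so this is a local minimum.
R(-2) = (-5)·e^(-2) ≈ -0.6767.

-0.6767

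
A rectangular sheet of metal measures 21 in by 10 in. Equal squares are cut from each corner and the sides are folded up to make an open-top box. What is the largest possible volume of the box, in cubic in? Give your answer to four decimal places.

With cut size x, the volume is V(x) = x(21 − 2x)(10 − 2x) for 0 < x < 5.
V'(x) = 12x^2 − 124x + 210. Setting V'(x) = 0 gives x ≈ 2.1344 (the root in (0, 5)).
V''(x) = 24x − 124 is negative there, so this is the maximum; V ≈ 204.6673.

204.6673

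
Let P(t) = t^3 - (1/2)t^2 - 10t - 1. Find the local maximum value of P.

521/54

P'(t) = 3t^2 - t - 10 = 0 at t = -5/3, 2.
Since P''(t) = 6t - 1, we get P''(-5/3) = -11 < 0 ⇒ local maximum; P''(2) = 11 > 0 ⇒ local minimum.
Thus P has its local maximum at t = -5/3, with value 521/54.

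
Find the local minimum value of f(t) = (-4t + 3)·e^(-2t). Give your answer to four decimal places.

-0.1642

By the product rule, f'(t) = (8t - 10)·e^(-2t). Since e^(-2t) > 0, the only critical point is t = 5/4.
f''(5/4) has the same sign as 8 > 0, so this is a local minimum.
f(5/4) = (-2)·e^(-5/2) ≈ -0.1642.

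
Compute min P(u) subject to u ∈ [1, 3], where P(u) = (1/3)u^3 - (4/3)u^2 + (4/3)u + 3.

3

P'(u) = u^2 - (8/3)u + 4/3, whose only zero in [1, 3] is u = 2.
Candidates: P(1) = 10/3, P(2) = 3, P(3) = 4.
Hence the absolute minimum is 3 at u = 2.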